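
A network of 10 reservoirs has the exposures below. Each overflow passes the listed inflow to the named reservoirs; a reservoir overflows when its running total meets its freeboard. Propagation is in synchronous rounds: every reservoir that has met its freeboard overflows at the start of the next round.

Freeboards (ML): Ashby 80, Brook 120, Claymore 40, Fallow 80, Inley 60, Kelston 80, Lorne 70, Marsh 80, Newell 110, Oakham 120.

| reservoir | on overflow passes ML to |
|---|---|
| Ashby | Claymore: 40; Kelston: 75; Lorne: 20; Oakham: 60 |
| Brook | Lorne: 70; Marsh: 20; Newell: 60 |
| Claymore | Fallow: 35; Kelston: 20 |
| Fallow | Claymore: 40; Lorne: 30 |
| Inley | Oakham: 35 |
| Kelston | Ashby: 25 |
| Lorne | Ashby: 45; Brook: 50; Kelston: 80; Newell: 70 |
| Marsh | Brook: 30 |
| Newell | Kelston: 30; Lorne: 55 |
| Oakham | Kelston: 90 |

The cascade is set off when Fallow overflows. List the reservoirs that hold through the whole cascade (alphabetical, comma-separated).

Round 1 — Fallow overflows (initial).
  Claymore: +40 → 40 ≥ 40
  Lorne: +30 → 30 < 70
Round 2 — Claymore overflows.
  Kelston: +20 → 20 < 80
No further overflows.

Ashby, Brook, Inley, Kelston, Lorne, Marsh, Newell, Oakham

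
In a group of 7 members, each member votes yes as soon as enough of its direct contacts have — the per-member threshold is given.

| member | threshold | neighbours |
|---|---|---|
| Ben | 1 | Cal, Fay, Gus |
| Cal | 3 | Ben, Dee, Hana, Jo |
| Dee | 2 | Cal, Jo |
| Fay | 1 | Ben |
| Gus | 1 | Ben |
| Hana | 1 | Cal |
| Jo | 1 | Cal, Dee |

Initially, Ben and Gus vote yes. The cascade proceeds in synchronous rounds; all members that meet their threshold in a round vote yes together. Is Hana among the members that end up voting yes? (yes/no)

no

Round 1 — Ben, Gus vote yes (initial).
Round 2 — checking thresholds:
  Cal: 1 of 4 neighbours < 3, below threshold.
  Fay: 1 of 1 neighbours ≥ 1, votes yes.
Round 3 — no new yes votes; cascade stops.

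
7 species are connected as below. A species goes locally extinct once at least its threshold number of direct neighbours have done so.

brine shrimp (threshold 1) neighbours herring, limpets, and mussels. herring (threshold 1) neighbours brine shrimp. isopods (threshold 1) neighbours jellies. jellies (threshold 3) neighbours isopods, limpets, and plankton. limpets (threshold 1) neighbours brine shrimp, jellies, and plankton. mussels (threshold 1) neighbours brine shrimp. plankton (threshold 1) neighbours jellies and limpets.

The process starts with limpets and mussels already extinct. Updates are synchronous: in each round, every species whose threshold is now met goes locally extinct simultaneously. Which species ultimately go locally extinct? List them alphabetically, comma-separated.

Round 1 — limpets, mussels go locally extinct (initial).
Round 2 — checking thresholds:
  brine shrimp: 2 of 3 neighbours ≥ 1, goes locally extinct.
  jellies: 1 of 3 neighbours < 3, below threshold.
  plankton: 1 of 2 neighbours ≥ 1, goes locally extinct.
Round 3 — checking thresholds:
  herring: 1 of 1 neighbours ≥ 1, goes locally extinct.
  jellies: 2 of 3 neighbours < 3, below threshold.
Round 4 — no new extinctions; cascade stops.

brine shrimp, herring, limpets, mussels, plankton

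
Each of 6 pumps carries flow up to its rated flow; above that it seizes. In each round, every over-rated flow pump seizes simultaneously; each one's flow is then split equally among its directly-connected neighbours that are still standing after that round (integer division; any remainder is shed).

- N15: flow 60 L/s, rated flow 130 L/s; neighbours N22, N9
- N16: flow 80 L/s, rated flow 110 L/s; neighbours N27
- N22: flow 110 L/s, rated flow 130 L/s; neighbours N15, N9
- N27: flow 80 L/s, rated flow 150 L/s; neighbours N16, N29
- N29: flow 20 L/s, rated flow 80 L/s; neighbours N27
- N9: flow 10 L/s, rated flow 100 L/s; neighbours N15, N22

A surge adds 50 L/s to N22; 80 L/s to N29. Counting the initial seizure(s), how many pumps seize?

Round 1 — N22 at 160 > 130; N29 at 100 > 80. N22, N29 seize.
  N22 sheds 160 L/s to N15, N9: 80 each.
    N15: 60+80 = 140 > 130
    N9: 10+80 = 90 ≤ 100
  N29 sheds 100 L/s to N27: 100 each.
    N27: 80+100 = 180 > 150
Round 2 — N15, N27 seize.
  N15 sheds 140 L/s to N9: 140 each.
    N9: 90+140 = 230 > 100
  N27 sheds 180 L/s to N16: 180 each.
    N16: 80+180 = 260 > 110
Round 3 — N16, N9 seize.
  N16 sheds 260 L/s: no online neighbours, lost.
  N9 sheds 230 L/s: no online neighbours, lost.
No further seizures.

6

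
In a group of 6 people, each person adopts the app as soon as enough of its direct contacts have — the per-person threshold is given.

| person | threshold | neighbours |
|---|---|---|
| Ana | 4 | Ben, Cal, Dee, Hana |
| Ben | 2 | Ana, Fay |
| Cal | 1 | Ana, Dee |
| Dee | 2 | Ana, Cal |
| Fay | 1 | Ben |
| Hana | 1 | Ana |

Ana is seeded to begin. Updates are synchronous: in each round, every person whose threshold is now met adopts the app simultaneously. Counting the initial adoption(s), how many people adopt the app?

4

Round 1 — Ana adopts the app (initial).
Round 2 — checking thresholds:
  Ben: 1 of 2 neighbours < 2, below threshold.
  Cal: 1 of 2 neighbours ≥ 1, adopts the app.
  Dee: 1 of 2 neighbours < 2, below threshold.
  Hana: 1 of 1 neighbours ≥ 1, adopts the app.
Round 3 — checking thresholds:
  Ben: 1 of 2 neighbours < 2, below threshold.
  Dee: 2 of 2 neighbours ≥ 2, adopts the app.
Round 4 — no new adoptions; cascade stops.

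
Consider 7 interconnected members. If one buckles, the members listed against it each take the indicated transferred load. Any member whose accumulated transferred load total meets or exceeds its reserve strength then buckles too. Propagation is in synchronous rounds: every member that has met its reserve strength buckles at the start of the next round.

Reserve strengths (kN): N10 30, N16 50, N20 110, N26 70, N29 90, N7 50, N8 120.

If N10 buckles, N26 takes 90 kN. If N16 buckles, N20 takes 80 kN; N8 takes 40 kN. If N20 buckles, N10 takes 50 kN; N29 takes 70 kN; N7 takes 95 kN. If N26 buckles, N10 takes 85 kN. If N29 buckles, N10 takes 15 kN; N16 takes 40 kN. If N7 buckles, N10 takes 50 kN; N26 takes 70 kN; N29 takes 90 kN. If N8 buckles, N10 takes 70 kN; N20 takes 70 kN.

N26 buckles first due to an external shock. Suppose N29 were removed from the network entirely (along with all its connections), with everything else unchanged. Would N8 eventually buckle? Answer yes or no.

no

With N29 removed:
Round 1 — N26 buckles (initial).
  N10: +85 → 85 ≥ 30
Round 2 — N10 buckles.
No further bucklings.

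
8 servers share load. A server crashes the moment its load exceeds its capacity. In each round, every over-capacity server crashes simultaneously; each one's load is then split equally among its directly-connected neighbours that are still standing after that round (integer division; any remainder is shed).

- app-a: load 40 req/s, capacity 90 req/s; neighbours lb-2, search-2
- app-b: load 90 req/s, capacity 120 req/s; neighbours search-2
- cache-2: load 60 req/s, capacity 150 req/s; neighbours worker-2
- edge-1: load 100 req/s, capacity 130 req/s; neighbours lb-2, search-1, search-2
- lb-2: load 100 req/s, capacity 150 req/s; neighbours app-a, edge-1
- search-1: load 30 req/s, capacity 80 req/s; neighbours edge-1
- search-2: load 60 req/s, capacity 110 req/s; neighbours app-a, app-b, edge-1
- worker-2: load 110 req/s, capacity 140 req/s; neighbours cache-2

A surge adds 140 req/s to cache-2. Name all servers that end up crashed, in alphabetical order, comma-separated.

cache-2, worker-2

Round 1 — cache-2 at 200 > 150. cache-2 crashes.
  cache-2 sheds 200 req/s to worker-2: 200 each.
    worker-2: 110+200 = 310 > 140
Round 2 — worker-2 crashes.
  worker-2 sheds 310 req/s: no online neighbours, lost.
No further crashes.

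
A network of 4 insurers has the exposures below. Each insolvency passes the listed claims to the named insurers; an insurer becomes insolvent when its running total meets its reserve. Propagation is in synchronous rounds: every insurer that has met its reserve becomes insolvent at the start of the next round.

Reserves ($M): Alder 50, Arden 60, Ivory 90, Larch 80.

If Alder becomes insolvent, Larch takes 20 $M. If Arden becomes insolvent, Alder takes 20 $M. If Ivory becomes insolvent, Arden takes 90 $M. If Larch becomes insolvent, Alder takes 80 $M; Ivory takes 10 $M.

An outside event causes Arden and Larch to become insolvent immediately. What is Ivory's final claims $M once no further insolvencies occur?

10

Round 1 — Arden, Larch become insolvent (initial).
  Alder: +20+80 → 100 ≥ 50
  Ivory: +10 → 10 < 90
Round 2 — Alder becomes insolvent.
No further insolvencies.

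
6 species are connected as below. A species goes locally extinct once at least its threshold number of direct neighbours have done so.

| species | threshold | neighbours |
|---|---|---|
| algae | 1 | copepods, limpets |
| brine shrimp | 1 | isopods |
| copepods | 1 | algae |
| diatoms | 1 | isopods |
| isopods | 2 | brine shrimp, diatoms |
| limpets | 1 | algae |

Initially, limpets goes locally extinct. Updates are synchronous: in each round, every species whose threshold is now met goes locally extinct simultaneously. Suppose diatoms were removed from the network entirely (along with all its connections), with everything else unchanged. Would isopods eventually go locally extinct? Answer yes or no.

With diatoms removed:
Round 1 — limpets goes locally extinct (initial).
Round 2 — checking thresholds:
  algae: 1 of 2 neighbours ≥ 1, goes locally extinct.
Round 3 — checking thresholds:
  copepods: 1 of 1 neighbours ≥ 1, goes locally extinct.
Round 4 — no new extinctions; cascade stops.

no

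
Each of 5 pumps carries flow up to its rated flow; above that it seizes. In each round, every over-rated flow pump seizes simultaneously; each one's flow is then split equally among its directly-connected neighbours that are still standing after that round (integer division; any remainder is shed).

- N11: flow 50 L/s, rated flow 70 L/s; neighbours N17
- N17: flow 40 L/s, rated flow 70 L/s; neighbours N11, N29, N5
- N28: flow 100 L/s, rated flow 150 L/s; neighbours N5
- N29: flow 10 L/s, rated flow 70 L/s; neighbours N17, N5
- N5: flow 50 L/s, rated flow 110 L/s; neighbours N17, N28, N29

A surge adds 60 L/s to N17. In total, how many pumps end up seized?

Round 1 — N17 at 100 > 70. N17 seizes.
  N17 sheds 100 L/s to N11, N29, N5: 33 each (1 lost).
    N11: 50+33 = 83 > 70
    N29: 10+33 = 43 ≤ 70
    N5: 50+33 = 83 ≤ 110
Round 2 — N11 seizes.
  N11 sheds 83 L/s: no online neighbours, lost.
No further seizures.

2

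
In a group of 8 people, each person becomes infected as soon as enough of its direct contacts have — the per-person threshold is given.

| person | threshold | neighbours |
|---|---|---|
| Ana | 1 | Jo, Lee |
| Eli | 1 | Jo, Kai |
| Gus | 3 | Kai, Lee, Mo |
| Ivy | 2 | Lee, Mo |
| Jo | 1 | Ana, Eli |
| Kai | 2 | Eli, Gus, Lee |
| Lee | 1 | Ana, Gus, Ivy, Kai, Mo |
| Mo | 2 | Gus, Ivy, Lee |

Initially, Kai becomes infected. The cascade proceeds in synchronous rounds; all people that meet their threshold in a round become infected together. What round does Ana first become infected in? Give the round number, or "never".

Round 1 — Kai becomes infected (initial).
Round 2 — checking thresholds:
  Eli: 1 of 2 neighbours ≥ 1, becomes infected.
  Gus: 1 of 3 neighbours < 3, below threshold.
  Lee: 1 of 5 neighbours ≥ 1, becomes infected.
Round 3 — checking thresholds:
  Ana: 1 of 2 neighbours ≥ 1, becomes infected.
  Gus: 2 of 3 neighbours < 3, below threshold.
  Ivy: 1 of 2 neighbours < 2, below threshold.
  Jo: 1 of 2 neighbours ≥ 1, becomes infected.
  Mo: 1 of 3 neighbours < 2, below threshold.
Round 4 — no new infections; cascade stops.

3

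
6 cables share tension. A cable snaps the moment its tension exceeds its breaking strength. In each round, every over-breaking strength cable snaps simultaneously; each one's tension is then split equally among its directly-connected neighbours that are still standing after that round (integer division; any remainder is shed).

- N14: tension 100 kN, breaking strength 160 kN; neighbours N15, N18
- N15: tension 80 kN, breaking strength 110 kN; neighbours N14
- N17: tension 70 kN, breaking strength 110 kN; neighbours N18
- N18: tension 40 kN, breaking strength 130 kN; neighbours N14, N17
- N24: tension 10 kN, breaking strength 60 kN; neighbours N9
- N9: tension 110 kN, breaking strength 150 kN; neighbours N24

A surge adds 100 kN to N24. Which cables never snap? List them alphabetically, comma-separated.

N14, N15, N17, N18

Round 1 — N24 at 110 > 60. N24 snaps.
  N24 sheds 110 kN to N9: 110 each.
    N9: 110+110 = 220 > 150
Round 2 — N9 snaps.
  N9 sheds 220 kN: no online neighbours, lost.
No further breaks.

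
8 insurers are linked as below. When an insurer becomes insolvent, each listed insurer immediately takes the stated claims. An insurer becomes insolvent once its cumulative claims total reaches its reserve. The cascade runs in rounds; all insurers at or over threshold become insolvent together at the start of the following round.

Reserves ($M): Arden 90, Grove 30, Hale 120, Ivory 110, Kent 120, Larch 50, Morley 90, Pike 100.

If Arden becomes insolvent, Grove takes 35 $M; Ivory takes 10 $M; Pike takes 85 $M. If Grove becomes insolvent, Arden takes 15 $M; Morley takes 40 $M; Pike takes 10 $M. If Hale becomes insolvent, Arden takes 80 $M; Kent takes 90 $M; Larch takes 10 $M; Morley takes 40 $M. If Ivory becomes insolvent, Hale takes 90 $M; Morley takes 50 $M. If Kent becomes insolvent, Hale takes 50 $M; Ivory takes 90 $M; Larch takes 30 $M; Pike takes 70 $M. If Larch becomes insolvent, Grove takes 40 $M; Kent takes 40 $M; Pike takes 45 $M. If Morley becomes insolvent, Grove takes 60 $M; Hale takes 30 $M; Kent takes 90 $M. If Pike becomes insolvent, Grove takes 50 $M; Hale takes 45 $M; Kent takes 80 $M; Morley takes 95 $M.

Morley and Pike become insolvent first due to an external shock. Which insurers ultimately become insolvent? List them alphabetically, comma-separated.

Round 1 — Morley, Pike become insolvent (initial).
  Grove: +60+50 → 110 ≥ 30
  Hale: +30+45 → 75 < 120
  Kent: +90+80 → 170 ≥ 120
Round 2 — Grove, Kent become insolvent.
  Arden: +15 → 15 < 90
  Hale: +50 → 125 ≥ 120
  Ivory: +90 → 90 < 110
  Larch: +30 → 30 < 50
Round 3 — Hale becomes insolvent.
  Arden: +80 → 95 ≥ 90
  Larch: +10 → 40 < 50
Round 4 — Arden becomes insolvent.
  Ivory: +10 → 100 < 110
No further insolvencies.

Arden, Grove, Hale, Kent, Morley, Pike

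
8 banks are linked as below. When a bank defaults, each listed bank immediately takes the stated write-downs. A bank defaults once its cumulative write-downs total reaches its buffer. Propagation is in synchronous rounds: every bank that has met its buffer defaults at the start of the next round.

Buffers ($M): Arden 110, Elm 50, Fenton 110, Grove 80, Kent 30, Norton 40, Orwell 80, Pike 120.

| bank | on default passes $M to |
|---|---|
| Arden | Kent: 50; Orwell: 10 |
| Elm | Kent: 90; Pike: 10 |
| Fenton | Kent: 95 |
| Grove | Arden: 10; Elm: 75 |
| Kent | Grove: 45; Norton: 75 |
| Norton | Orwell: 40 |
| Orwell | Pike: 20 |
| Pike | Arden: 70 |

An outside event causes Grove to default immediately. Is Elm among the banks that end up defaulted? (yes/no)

yes

Round 1 — Grove defaults (initial).
  Arden: +10 → 10 < 110
  Elm: +75 → 75 ≥ 50
Round 2 — Elm defaults.
  Kent: +90 → 90 ≥ 30
  Pike: +10 → 10 < 120
Round 3 — Kent defaults.
  Norton: +75 → 75 ≥ 40
Round 4 — Norton defaults.
  Orwell: +40 → 40 < 80
No further defaults.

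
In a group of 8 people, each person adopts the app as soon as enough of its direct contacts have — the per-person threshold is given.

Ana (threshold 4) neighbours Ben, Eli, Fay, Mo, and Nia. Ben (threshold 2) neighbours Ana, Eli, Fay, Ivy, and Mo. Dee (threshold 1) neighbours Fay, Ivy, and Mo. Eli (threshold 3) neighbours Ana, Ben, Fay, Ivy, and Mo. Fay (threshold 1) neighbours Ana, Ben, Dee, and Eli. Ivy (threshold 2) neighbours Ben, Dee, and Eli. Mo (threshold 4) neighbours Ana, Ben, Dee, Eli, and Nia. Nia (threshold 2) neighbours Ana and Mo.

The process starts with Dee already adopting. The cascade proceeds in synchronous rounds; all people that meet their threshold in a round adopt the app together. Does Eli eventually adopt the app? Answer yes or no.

Round 1 — Dee adopts the app (initial).
Round 2 — checking thresholds:
  Fay: 1 of 4 neighbours ≥ 1, adopts the app.
  Ivy: 1 of 3 neighbours < 2, not yet.
  Mo: 1 of 5 neighbours < 4, not yet.
Round 3 — no new adoptions; cascade stops.

no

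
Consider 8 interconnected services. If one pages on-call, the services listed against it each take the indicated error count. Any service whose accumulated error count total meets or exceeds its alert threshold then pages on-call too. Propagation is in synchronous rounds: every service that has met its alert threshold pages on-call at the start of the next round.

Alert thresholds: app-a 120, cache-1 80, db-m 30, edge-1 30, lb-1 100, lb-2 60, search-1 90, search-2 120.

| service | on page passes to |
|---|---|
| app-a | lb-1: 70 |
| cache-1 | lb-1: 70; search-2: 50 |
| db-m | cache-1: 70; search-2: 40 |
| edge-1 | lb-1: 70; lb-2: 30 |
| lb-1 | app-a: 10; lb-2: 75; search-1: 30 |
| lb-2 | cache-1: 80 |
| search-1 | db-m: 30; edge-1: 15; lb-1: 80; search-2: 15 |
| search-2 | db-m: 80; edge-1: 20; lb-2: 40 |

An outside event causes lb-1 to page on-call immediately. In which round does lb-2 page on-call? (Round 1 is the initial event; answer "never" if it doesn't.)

2

Round 1 — lb-1 pages on-call (initial).
  app-a: +10 → 10 < 120
  lb-2: +75 → 75 ≥ 60
  search-1: +30 → 30 < 90
Round 2 — lb-2 pages on-call.
  cache-1: +80 → 80 ≥ 80
Round 3 — cache-1 pages on-call.
  search-2: +50 → 50 < 120
No further pages.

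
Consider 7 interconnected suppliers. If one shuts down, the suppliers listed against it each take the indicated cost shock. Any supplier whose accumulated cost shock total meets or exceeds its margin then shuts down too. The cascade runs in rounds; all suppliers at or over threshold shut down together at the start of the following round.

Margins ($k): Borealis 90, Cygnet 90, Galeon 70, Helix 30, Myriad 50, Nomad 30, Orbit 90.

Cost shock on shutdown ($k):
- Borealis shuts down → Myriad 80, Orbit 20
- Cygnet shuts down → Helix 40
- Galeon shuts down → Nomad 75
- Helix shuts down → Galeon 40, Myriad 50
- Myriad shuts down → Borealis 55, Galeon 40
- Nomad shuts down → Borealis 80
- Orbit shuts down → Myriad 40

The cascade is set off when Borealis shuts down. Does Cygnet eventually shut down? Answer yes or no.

no

Round 1 — Borealis shuts down (initial).
  Myriad: +80 → 80 ≥ 50
  Orbit: +20 → 20 < 90
Round 2 — Myriad shuts down.
  Galeon: +40 → 40 < 70
No further shutdowns.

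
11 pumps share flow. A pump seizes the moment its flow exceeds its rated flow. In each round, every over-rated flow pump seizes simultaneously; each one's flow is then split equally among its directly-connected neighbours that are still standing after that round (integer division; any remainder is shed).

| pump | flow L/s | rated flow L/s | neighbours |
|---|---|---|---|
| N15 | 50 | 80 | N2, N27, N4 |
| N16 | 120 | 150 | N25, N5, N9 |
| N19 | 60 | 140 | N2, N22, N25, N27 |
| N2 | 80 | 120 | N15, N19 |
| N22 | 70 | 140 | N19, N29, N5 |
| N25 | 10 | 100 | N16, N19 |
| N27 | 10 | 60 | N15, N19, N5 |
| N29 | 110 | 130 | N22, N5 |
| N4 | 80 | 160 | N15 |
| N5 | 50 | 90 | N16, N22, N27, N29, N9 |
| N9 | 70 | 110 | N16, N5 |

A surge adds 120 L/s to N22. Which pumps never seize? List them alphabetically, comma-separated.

N15, N19, N2, N25, N27, N4

Round 1 — N22 at 190 > 140. N22 seizes.
  N22 sheds 190 L/s to N19, N29, N5: 63 each (1 lost).
    N19: 60+63 = 123 ≤ 140
    N29: 110+63 = 173 > 130
    N5: 50+63 = 113 > 90
Round 2 — N29, N5 seize.
  N29 sheds 173 L/s: no online neighbours, lost.
  N5 sheds 113 L/s to N16, N27, N9: 37 each (2 lost).
    N16: 120+37 = 157 > 150
    N27: 10+37 = 47 ≤ 60
    N9: 70+37 = 107 ≤ 110
Round 3 — N16 seizes.
  N16 sheds 157 L/s to N25, N9: 78 each (1 lost).
    N25: 10+78 = 88 ≤ 100
    N9: 107+78 = 185 > 110
Round 4 — N9 seizes.
  N9 sheds 185 L/s: no online neighbours, lost.
No further seizures.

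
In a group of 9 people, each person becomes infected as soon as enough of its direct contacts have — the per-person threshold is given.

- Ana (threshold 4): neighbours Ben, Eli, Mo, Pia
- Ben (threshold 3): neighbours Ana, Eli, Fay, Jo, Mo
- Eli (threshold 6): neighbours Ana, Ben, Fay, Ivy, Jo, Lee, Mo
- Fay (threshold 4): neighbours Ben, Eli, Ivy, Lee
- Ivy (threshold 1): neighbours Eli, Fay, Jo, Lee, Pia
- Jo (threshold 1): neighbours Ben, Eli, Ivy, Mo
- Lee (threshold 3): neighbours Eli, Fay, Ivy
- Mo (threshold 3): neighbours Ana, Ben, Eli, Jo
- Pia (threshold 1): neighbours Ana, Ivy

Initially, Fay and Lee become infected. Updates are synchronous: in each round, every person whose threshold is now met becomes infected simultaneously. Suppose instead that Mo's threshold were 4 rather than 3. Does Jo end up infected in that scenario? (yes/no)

With Mo's threshold at 4:
Round 1 — Fay, Lee become infected (initial).
Round 2 — checking thresholds:
  Ben: 1 of 5 neighbours < 3, not yet.
  Eli: 2 of 7 neighbours < 6, not yet.
  Ivy: 2 of 5 neighbours ≥ 1, becomes infected.
Round 3 — checking thresholds:
  Ben: 1 of 5 neighbours < 3, not yet.
  Eli: 3 of 7 neighbours < 6, not yet.
  Jo: 1 of 4 neighbours ≥ 1, becomes infected.
  Pia: 1 of 2 neighbours ≥ 1, becomes infected.
Round 4 — no new infections; cascade stops.

yes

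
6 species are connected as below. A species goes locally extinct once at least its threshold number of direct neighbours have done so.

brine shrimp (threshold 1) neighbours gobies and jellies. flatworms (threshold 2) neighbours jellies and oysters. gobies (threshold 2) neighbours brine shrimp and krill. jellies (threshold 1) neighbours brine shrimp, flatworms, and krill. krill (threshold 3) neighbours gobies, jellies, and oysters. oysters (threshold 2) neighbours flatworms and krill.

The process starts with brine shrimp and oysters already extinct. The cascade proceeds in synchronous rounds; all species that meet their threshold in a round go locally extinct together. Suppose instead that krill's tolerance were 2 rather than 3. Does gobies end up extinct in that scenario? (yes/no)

With krill's tolerance at 2:
Round 1 — brine shrimp, oysters go locally extinct (initial).
Round 2 — checking thresholds:
  flatworms: 1 of 2 neighbours < 2, below threshold.
  gobies: 1 of 2 neighbours < 2, below threshold.
  jellies: 1 of 3 neighbours ≥ 1, goes locally extinct.
  krill: 1 of 3 neighbours < 2, below threshold.
Round 3 — checking thresholds:
  flatworms: 2 of 2 neighbours ≥ 2, goes locally extinct.
  gobies: 1 of 2 neighbours < 2, below threshold.
  krill: 2 of 3 neighbours ≥ 2, goes locally extinct.
Round 4 — checking thresholds:
  gobies: 2 of 2 neighbours ≥ 2, goes locally extinct.
Round 5 — no new extinctions; cascade stops.

yes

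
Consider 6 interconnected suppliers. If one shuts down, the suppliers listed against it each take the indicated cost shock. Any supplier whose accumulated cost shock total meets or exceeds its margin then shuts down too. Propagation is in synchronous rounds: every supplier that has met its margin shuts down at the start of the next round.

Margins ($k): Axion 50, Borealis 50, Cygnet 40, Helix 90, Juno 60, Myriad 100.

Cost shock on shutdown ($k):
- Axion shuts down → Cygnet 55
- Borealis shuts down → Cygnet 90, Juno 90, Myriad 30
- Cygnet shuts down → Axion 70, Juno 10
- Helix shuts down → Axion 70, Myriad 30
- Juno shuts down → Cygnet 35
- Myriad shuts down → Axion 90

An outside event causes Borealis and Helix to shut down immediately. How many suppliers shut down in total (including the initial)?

5

Round 1 — Borealis, Helix shut down (initial).
  Axion: +70 → 70 ≥ 50
  Cygnet: +90 → 90 ≥ 40
  Juno: +90 → 90 ≥ 60
  Myriad: +30+30 → 60 < 100
Round 2 — Axion, Cygnet, Juno shut down.
No further shutdowns.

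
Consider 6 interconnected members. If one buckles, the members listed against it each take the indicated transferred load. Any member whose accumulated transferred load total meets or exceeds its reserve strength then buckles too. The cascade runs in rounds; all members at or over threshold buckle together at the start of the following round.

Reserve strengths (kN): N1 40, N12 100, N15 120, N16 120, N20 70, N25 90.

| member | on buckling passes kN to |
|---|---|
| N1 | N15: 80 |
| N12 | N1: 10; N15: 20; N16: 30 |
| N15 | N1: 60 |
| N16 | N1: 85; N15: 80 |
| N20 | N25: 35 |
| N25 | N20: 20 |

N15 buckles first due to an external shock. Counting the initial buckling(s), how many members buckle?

Round 1 — N15 buckles (initial).
  N1: +60 → 60 ≥ 40
Round 2 — N1 buckles.
No further bucklings.

2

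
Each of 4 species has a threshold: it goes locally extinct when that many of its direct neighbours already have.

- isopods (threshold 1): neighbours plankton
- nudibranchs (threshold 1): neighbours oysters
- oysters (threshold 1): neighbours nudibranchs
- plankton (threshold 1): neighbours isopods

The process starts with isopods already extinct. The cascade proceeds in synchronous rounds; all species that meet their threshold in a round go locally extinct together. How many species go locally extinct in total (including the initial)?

2

Round 1 — isopods goes locally extinct (initial).
Round 2 — checking thresholds:
  plankton: 1 of 1 neighbours ≥ 1, goes locally extinct.
Round 3 — no new extinctions; cascade stops.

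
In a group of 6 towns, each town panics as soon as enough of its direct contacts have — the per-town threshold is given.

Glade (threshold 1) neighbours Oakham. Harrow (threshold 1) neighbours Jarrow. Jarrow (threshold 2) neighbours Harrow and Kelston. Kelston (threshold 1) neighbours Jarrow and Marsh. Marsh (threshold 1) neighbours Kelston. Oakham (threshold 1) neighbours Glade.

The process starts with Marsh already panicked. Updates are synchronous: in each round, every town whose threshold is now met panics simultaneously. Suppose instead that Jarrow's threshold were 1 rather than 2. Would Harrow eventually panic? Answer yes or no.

With Jarrow's threshold at 1:
Round 1 — Marsh panics (initial).
Round 2 — checking thresholds:
  Kelston: 1 of 2 neighbours ≥ 1, panics.
Round 3 — checking thresholds:
  Jarrow: 1 of 2 neighbours ≥ 1, panics.
Round 4 — checking thresholds:
  Harrow: 1 of 1 neighbours ≥ 1, panics.
Round 5 — no new panics; cascade stops.

yes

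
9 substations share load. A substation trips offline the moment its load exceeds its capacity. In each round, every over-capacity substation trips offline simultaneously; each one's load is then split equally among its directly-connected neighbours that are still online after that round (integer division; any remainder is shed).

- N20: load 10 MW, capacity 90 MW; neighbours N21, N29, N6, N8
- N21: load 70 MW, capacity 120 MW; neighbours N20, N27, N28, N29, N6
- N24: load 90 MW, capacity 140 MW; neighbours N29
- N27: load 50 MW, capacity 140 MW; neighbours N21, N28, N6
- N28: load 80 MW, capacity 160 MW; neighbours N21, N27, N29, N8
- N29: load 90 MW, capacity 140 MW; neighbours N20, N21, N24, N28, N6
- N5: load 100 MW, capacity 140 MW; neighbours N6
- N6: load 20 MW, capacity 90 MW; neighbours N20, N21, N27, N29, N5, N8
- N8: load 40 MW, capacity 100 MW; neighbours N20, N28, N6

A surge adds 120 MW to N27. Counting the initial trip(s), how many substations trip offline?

8

Round 1 — N27 at 170 > 140. N27 trips offline.
  N27 sheds 170 MW to N21, N28, N6: 56 each (2 lost).
    N21: 70+56 = 126 > 120
    N28: 80+56 = 136 ≤ 160
    N6: 20+56 = 76 ≤ 90
Round 2 — N21 trips offline.
  N21 sheds 126 MW to N20, N28, N29, N6: 31 each (2 lost).
    N20: 10+31 = 41 ≤ 90
    N28: 136+31 = 167 > 160
    N29: 90+31 = 121 ≤ 140
    N6: 76+31 = 107 > 90
Round 3 — N28, N6 trip offline.
  N28 sheds 167 MW to N29, N8: 83 each (1 lost).
    N29: 121+83 = 204 > 140
    N8: 40+83 = 123 > 100
  N6 sheds 107 MW to N20, N29, N5, N8: 26 each (3 lost).
    N20: 41+26 = 67 ≤ 90
    N29: 204+26 = 230 > 140
    N5: 100+26 = 126 ≤ 140
    N8: 123+26 = 149 > 100
Round 4 — N29, N8 trip offline.
  N29 sheds 230 MW to N20, N24: 115 each.
    N20: 67+115 = 182 > 90
    N24: 90+115 = 205 > 140
  N8 sheds 149 MW to N20: 149 each.
    N20: 182+149 = 331 > 90
Round 5 — N20, N24 trip offline.
  N20 sheds 331 MW: no online neighbours, lost.
  N24 sheds 205 MW: no online neighbours, lost.
No further trips.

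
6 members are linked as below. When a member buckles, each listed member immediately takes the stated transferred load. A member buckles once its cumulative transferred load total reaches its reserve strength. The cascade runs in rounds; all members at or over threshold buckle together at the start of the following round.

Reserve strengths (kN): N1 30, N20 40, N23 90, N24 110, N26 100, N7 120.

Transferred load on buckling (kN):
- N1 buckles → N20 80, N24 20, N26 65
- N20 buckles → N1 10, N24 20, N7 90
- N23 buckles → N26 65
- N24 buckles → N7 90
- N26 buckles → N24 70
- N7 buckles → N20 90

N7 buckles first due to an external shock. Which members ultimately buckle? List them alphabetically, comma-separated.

Round 1 — N7 buckles (initial).
  N20: +90 → 90 ≥ 40
Round 2 — N20 buckles.
  N1: +10 → 10 < 30
  N24: +20 → 20 < 110
No further bucklings.

N20, N7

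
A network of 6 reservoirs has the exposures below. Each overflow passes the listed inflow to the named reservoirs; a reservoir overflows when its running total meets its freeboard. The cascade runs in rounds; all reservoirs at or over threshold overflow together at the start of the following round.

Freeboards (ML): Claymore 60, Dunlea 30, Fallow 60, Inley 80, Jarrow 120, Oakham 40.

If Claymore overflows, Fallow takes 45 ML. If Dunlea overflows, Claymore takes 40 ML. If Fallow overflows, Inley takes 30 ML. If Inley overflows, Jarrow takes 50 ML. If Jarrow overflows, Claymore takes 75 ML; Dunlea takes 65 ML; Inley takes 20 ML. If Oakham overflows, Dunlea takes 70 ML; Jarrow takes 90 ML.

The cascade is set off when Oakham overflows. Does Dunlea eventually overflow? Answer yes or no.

yes

Round 1 — Oakham overflows (initial).
  Dunlea: +70 → 70 ≥ 30
  Jarrow: +90 → 90 < 120
Round 2 — Dunlea overflows.
  Claymore: +40 → 40 < 60
No further overflows.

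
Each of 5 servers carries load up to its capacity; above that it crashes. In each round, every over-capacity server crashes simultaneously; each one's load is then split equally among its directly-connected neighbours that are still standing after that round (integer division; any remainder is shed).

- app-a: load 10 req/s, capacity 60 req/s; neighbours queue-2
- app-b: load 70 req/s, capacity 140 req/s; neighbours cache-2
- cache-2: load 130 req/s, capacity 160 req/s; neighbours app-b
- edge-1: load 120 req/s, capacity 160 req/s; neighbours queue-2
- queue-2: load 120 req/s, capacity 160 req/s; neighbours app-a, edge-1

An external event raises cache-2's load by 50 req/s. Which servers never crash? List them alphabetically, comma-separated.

app-a, edge-1, queue-2

Round 1 — cache-2 at 180 > 160. cache-2 crashes.
  cache-2 sheds 180 req/s to app-b: 180 each.
    app-b: 70+180 = 250 > 140
Round 2 — app-b crashes.
  app-b sheds 250 req/s: no online neighbours, lost.
No further crashes.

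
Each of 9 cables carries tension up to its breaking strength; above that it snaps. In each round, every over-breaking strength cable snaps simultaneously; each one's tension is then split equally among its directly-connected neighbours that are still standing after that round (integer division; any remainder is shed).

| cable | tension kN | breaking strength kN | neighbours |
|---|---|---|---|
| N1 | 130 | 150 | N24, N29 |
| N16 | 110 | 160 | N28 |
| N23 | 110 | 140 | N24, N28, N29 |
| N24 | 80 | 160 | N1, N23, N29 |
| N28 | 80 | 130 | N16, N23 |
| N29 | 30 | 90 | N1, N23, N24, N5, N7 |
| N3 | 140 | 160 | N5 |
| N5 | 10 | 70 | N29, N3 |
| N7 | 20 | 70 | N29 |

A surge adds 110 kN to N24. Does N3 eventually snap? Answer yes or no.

Round 1 — N24 at 190 > 160. N24 snaps.
  N24 sheds 190 kN to N1, N23, N29: 63 each (1 lost).
    N1: 130+63 = 193 > 150
    N23: 110+63 = 173 > 140
    N29: 30+63 = 93 > 90
Round 2 — N1, N23, N29 snap.
  N1 sheds 193 kN: no online neighbours, lost.
  N23 sheds 173 kN to N28: 173 each.
    N28: 80+173 = 253 > 130
  N29 sheds 93 kN to N5, N7: 46 each (1 lost).
    N5: 10+46 = 56 ≤ 70
    N7: 20+46 = 66 ≤ 70
Round 3 — N28 snaps.
  N28 sheds 253 kN to N16: 253 each.
    N16: 110+253 = 363 > 160
Round 4 — N16 snaps.
  N16 sheds 363 kN: no online neighbours, lost.
No further breaks.

no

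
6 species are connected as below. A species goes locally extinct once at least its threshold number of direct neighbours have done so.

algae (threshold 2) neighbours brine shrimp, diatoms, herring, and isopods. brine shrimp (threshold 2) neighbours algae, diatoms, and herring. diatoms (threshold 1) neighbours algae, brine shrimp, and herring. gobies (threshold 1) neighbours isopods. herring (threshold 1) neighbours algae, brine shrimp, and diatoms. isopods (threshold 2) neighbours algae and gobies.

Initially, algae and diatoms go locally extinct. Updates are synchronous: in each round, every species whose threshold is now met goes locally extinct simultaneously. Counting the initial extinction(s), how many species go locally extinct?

Round 1 — algae, diatoms go locally extinct (initial).
Round 2 — checking thresholds:
  brine shrimp: 2 of 3 neighbours ≥ 2, goes locally extinct.
  herring: 2 of 3 neighbours ≥ 1, goes locally extinct.
  isopods: 1 of 2 neighbours < 2, holds.
Round 3 — no new extinctions; cascade stops.

4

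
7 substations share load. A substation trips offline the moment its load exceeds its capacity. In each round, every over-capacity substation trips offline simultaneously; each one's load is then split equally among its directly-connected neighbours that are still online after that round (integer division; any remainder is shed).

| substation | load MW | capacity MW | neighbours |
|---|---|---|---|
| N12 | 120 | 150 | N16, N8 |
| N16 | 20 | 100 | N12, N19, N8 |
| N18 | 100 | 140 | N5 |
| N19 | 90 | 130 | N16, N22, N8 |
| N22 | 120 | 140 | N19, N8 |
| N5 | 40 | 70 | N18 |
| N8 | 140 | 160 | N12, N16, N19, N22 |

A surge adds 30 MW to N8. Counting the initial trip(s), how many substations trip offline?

5

Round 1 — N8 at 170 > 160. N8 trips offline.
  N8 sheds 170 MW to N12, N16, N19, N22: 42 each (2 lost).
    N12: 120+42 = 162 > 150
    N16: 20+42 = 62 ≤ 100
    N19: 90+42 = 132 > 130
    N22: 120+42 = 162 > 140
Round 2 — N12, N19, N22 trip offline.
  N12 sheds 162 MW to N16: 162 each.
    N16: 62+162 = 224 > 100
  N19 sheds 132 MW to N16: 132 each.
    N16: 224+132 = 356 > 100
  N22 sheds 162 MW: no online neighbours, lost.
Round 3 — N16 trips offline.
  N16 sheds 356 MW: no online neighbours, lost.
No further trips.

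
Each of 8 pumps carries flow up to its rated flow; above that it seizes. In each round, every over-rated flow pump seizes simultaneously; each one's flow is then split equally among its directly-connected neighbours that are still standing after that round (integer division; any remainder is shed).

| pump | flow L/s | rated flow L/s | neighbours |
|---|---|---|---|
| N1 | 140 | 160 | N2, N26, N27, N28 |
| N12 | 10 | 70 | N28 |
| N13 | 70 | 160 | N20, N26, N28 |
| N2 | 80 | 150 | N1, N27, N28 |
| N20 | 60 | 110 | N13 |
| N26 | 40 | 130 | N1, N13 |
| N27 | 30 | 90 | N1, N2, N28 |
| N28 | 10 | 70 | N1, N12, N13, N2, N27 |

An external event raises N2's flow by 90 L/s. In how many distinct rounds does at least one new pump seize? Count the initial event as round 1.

Round 1 — N2 at 170 > 150. N2 seizes.
  N2 sheds 170 L/s to N1, N27, N28: 56 each (2 lost).
    N1: 140+56 = 196 > 160
    N27: 30+56 = 86 ≤ 90
    N28: 10+56 = 66 ≤ 70
Round 2 — N1 seizes.
  N1 sheds 196 L/s to N26, N27, N28: 65 each (1 lost).
    N26: 40+65 = 105 ≤ 130
    N27: 86+65 = 151 > 90
    N28: 66+65 = 131 > 70
Round 3 — N27, N28 seize.
  N27 sheds 151 L/s: no online neighbours, lost.
  N28 sheds 131 L/s to N12, N13: 65 each (1 lost).
    N12: 10+65 = 75 > 70
    N13: 70+65 = 135 ≤ 160
Round 4 — N12 seizes.
  N12 sheds 75 L/s: no online neighbours, lost.
No further seizures.

4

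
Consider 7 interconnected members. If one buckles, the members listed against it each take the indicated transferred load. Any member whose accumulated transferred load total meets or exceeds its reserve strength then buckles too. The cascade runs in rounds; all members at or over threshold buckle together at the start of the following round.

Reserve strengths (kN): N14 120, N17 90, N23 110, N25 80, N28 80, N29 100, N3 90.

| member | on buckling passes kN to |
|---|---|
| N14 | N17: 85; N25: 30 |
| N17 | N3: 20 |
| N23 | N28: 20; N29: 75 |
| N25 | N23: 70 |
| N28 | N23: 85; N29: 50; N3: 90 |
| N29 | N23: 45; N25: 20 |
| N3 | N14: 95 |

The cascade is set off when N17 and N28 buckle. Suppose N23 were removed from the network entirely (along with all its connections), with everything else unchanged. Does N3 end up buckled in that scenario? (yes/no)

With N23 removed:
Round 1 — N17, N28 buckle (initial).
  N29: +50 → 50 < 100
  N3: +20+90 → 110 ≥ 90
Round 2 — N3 buckles.
  N14: +95 → 95 < 120
No further bucklings.

yes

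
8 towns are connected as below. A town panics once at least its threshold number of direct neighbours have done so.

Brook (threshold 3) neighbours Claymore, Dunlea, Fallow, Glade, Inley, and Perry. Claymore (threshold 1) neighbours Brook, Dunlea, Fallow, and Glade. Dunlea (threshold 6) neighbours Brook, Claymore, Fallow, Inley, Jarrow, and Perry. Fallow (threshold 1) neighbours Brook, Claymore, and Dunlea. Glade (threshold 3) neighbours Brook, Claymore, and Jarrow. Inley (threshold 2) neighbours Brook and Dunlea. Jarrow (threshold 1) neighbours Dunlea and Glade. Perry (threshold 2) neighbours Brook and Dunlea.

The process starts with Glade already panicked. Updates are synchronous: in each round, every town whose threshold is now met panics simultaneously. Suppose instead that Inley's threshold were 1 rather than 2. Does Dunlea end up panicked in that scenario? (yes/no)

With Inley's threshold at 1:
Round 1 — Glade panics (initial).
Round 2 — checking thresholds:
  Brook: 1 of 6 neighbours < 3, not yet.
  Claymore: 1 of 4 neighbours ≥ 1, panics.
  Jarrow: 1 of 2 neighbours ≥ 1, panics.
Round 3 — checking thresholds:
  Brook: 2 of 6 neighbours < 3, not yet.
  Dunlea: 2 of 6 neighbours < 6, not yet.
  Fallow: 1 of 3 neighbours ≥ 1, panics.
Round 4 — checking thresholds:
  Brook: 3 of 6 neighbours ≥ 3, panics.
  Dunlea: 3 of 6 neighbours < 6, not yet.
Round 5 — checking thresholds:
  Dunlea: 4 of 6 neighbours < 6, not yet.
  Inley: 1 of 2 neighbours ≥ 1, panics.
  Perry: 1 of 2 neighbours < 2, not yet.
Round 6 — no new panics; cascade stops.

no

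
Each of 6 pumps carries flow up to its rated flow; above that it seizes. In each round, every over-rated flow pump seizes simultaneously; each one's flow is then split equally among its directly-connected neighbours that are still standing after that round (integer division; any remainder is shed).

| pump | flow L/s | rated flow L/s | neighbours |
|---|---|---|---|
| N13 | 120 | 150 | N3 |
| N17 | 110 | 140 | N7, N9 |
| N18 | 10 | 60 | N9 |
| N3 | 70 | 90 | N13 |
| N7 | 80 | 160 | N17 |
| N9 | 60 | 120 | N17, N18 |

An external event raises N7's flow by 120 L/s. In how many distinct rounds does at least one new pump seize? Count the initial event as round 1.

Round 1 — N7 at 200 > 160. N7 seizes.
  N7 sheds 200 L/s to N17: 200 each.
    N17: 110+200 = 310 > 140
Round 2 — N17 seizes.
  N17 sheds 310 L/s to N9: 310 each.
    N9: 60+310 = 370 > 120
Round 3 — N9 seizes.
  N9 sheds 370 L/s to N18: 370 each.
    N18: 10+370 = 380 > 60
Round 4 — N18 seizes.
  N18 sheds 380 L/s: no online neighbours, lost.
No further seizures.

4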